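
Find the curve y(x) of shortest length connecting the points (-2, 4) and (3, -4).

Arc-length functional: J[y] = ∫ sqrt(1 + (y')^2) dx.
Lagrangian L = sqrt(1 + (y')^2) has no explicit y dependence, so ∂L/∂y = 0 and the Euler-Lagrange equation gives
    d/dx( y' / sqrt(1 + (y')^2) ) = 0  ⇒  y' / sqrt(1 + (y')^2) = const.
Hence y' is constant, so y(x) is affine.
Fitting the endpoints (-2, 4) and (3, -4):
    slope m = ((-4) − 4) / (3 − (-2)) = -8/5,
    intercept c = 4 − m·(-2) = 4/5.
Extremal: y(x) = (-8/5) x + 4/5.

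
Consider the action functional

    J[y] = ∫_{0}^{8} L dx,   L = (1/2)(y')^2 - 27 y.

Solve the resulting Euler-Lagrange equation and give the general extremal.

The Lagrangian is L = (1/2)(y')^2 - 27 y.
∂L/∂y = -27.
∂L/∂y' = y'.
The Euler-Lagrange equation d/dx(∂L/∂y') − ∂L/∂y = 0 becomes:
    y'' + 27 = 0
General solution: y(x) = -(27/2) x^2 + A x + B, where A and B are arbitrary constants fixed by the endpoint conditions.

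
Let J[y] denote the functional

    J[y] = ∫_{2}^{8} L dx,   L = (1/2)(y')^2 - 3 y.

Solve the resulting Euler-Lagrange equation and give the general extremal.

The Lagrangian is L = (1/2)(y')^2 - 3 y.
∂L/∂y = -3.
∂L/∂y' = y'.
The Euler-Lagrange equation d/dx(∂L/∂y') − ∂L/∂y = 0 becomes:
    y'' + 3 = 0
General solution: y(x) = -(3/2) x^2 + A x + B, where A and B are arbitrary constants fixed by the endpoint conditions.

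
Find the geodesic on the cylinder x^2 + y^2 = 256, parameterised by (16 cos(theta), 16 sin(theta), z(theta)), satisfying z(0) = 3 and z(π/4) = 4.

Parameterise the cylinder of radius R = 16 as
    r(θ) = (16 cos θ, 16 sin θ, z(θ)).
The arc-length element is
    ds = sqrt(256 + (dz/dθ)^2) dθ,
so the Lagrangian is L = sqrt(256 + z'^2).
L depends on z' only, not on z or θ, so ∂L/∂z = 0 and
    ∂L/∂z' = z' / sqrt(256 + z'^2).
The Euler-Lagrange equation gives
    d/dθ( z' / sqrt(256 + z'^2) ) = 0,
so z' is constant. Integrating once:
    z(θ) = a θ + b,
a helix on the cylinder (a straight line when the cylinder is unrolled). The constants a, b are determined by the endpoint conditions.
With endpoint conditions z(0) = 3 and z(π/4) = 4: from z(0) = b we get b = 3, and a·π/4 + 3 = 4 gives a = 4/π, so
    z(θ) = (4/π) θ + 3.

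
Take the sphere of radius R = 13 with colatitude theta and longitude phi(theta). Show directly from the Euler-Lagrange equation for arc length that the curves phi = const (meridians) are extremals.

On the sphere of radius R = 13 with spherical coordinates (θ, φ), the induced metric is
    ds^2 = 169(dθ^2 + sin^2(θ) dφ^2).
Using θ as the parameter, the arc-length functional becomes
    J[φ] = ∫ 13 sqrt(1 + sin^2(θ) (dφ/dθ)^2) dθ.
So L = 13 sqrt(1 + sin^2(θ) φ'^2). Compute
    ∂L/∂φ = 0  (L has no explicit φ dependence),
    ∂L/∂φ' = 13 sin^2(θ) φ' / sqrt(1 + sin^2(θ) φ'^2).
For the candidate φ(θ) = c (constant), φ' = 0, so ∂L/∂φ' evaluated along the candidate vanishes, and ∂L/∂φ is identically zero. Hence
    d/dθ(∂L/∂φ') − ∂L/∂φ = 0
is satisfied. Therefore meridians φ = const are extremals of arc length — they are geodesics on the sphere.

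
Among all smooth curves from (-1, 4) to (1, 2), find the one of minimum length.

Arc-length functional: J[y] = ∫ sqrt(1 + (y')^2) dx.
Lagrangian L = sqrt(1 + (y')^2) has no explicit y dependence, so ∂L/∂y = 0 and the Euler-Lagrange equation gives
    d/dx( y' / sqrt(1 + (y')^2) ) = 0  ⇒  y' / sqrt(1 + (y')^2) = const.
Hence y' is constant, so y(x) is affine.
Fitting the endpoints (-1, 4) and (1, 2):
    slope m = (2 − 4) / (1 − (-1)) = -1,
    intercept c = 4 − m·(-1) = 3.
Extremal: y(x) = -x + 3.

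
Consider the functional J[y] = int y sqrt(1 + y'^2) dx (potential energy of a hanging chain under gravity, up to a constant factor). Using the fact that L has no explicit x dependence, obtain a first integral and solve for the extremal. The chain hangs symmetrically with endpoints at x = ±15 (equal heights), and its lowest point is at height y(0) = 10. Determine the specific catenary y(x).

The Lagrangian L(y, y') = y sqrt(1 + y'^2) has no explicit x dependence, so the Beltrami identity applies:
    L − y' ∂L/∂y' = C.
Compute ∂L/∂y' = y · y' / sqrt(1 + y'^2). Then
    L − y' ∂L/∂y'
    = y sqrt(1 + y'^2) − y · y'^2 / sqrt(1 + y'^2)
    = y (1 + y'^2 − y'^2) / sqrt(1 + y'^2)
    = y / sqrt(1 + y'^2) = C.
Squaring gives y^2 = C^2 (1 + y'^2), i.e.
    y'^2 = y^2 / C^2 − 1.
Separating variables,
    dy / sqrt(y^2 − C^2) = dx / C,
and integrating gives arccosh(y / C) = (x − a)/C, so
    y(x) = C cosh((x − a)/C),
the catenary. The constants C and a are fixed by the two endpoint conditions (and, for the hanging-chain problem, the length constraint selects C).
Now fit the given data. The endpoints x = ±15 are symmetric at equal height, so the catenary is even about its minimum: a = 0 and y(x) = C cosh(x/C). The lowest point is y(0) = C cosh(0) = C, and we are told y(0) = 10, so C = 10. Therefore
    y(x) = 10 cosh(x/10),
and at the endpoints
    y(±15) = 10 cosh(15/10).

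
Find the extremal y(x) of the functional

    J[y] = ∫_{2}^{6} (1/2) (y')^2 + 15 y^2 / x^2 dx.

The Lagrangian is L = (1/2) (y')^2 + 15 y^2 / x^2.
Compute ∂L/∂y = 30y/x^2, ∂L/∂y' = y'.
The Euler-Lagrange equation d/dx(∂L/∂y') − ∂L/∂y = 0 reduces to
    y'' − 30/x^2 · y = 0  (x > 0).
Its general solution is
    y(x) = A x^6 + B x^(-5),
with A, B fixed by the endpoint conditions.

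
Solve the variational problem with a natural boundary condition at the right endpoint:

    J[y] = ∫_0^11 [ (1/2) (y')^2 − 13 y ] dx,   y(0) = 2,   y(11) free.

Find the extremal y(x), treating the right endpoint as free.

The Lagrangian L = (1/2) (y')^2 − 13 y gives
    ∂L/∂y = −13,   ∂L/∂y' = y'.
Euler-Lagrange: d/dx(y') − (−13) = 0, i.e. y'' + 13 = 0, so
    y(x) = −(13/2) x^2 + C1 x + C2.
Fixed left endpoint y(0) = 2 ⇒ C2 = 2.
The right endpoint x = 11 is free, so the natural (transversality) condition is ∂L/∂y' |_{x=11} = 0, i.e. y'(11) = 0.
Compute y'(x) = −13 x + C1, so y'(11) = −143 + C1 = 0 ⇒ C1 = 143.
Therefore the extremal is
    y(x) = −(13/2) x^2 + 143 x + 2.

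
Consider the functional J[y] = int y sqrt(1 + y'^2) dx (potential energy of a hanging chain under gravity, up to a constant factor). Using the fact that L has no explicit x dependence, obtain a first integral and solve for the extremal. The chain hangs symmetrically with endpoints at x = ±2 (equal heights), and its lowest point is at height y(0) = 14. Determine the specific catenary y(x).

The Lagrangian L(y, y') = y sqrt(1 + y'^2) has no explicit x dependence, so the Beltrami identity applies:
    L − y' ∂L/∂y' = C.
Compute ∂L/∂y' = y · y' / sqrt(1 + y'^2). Then
    L − y' ∂L/∂y'
    = y sqrt(1 + y'^2) − y · y'^2 / sqrt(1 + y'^2)
    = y (1 + y'^2 − y'^2) / sqrt(1 + y'^2)
    = y / sqrt(1 + y'^2) = C.
Squaring gives y^2 = C^2 (1 + y'^2), i.e.
    y'^2 = y^2 / C^2 − 1.
Separating variables,
    dy / sqrt(y^2 − C^2) = dx / C,
and integrating gives arccosh(y / C) = (x − a)/C, so
    y(x) = C cosh((x − a)/C),
the catenary. The constants C and a are fixed by the two endpoint conditions (and, for the hanging-chain problem, the length constraint selects C).
Now fit the given data. The endpoints x = ±2 are symmetric at equal height, so the catenary is even about its minimum: a = 0 and y(x) = C cosh(x/C). The lowest point is y(0) = C cosh(0) = C, and we are told y(0) = 14, so C = 14. Therefore
    y(x) = 14 cosh(x/14),
and at the endpoints
    y(±2) = 14 cosh(2/14).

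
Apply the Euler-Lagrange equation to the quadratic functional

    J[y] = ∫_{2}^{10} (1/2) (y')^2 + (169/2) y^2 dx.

The Lagrangian is L = (1/2) (y')^2 + (169/2) y^2.
Compute ∂L/∂y = 169y, ∂L/∂y' = y'.
The Euler-Lagrange equation d/dx(∂L/∂y') − ∂L/∂y = 0 reduces to
    y'' − 169 y = 0.
Its general solution is
    y(x) = A e^(13x) + B e^(−13x),
with A, B fixed by the endpoint conditions.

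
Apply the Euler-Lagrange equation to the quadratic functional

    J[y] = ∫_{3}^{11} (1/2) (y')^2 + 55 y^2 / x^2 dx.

The Lagrangian is L = (1/2) (y')^2 + 55 y^2 / x^2.
Compute ∂L/∂y = 110y/x^2, ∂L/∂y' = y'.
The Euler-Lagrange equation d/dx(∂L/∂y') − ∂L/∂y = 0 reduces to
    y'' − 110/x^2 · y = 0  (x > 0).
Its general solution is
    y(x) = A x^11 + B x^(-10),
with A, B fixed by the endpoint conditions.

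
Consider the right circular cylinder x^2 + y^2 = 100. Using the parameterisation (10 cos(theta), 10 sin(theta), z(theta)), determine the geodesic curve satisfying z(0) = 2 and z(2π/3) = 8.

Parameterise the cylinder of radius R = 10 as
    r(θ) = (10 cos θ, 10 sin θ, z(θ)).
The arc-length element is
    ds = sqrt(100 + (dz/dθ)^2) dθ,
so the Lagrangian is L = sqrt(100 + z'^2).
L depends on z' only, not on z or θ, so ∂L/∂z = 0 and
    ∂L/∂z' = z' / sqrt(100 + z'^2).
The Euler-Lagrange equation gives
    d/dθ( z' / sqrt(100 + z'^2) ) = 0,
so z' is constant. Integrating once:
    z(θ) = a θ + b,
a helix on the cylinder (a straight line when the cylinder is unrolled). The constants a, b are determined by the endpoint conditions.
With endpoint conditions z(0) = 2 and z(2π/3) = 8: from z(0) = b we get b = 2, and a·2π/3 + 2 = 8 gives a = 9/π, so
    z(θ) = (9/π) θ + 2.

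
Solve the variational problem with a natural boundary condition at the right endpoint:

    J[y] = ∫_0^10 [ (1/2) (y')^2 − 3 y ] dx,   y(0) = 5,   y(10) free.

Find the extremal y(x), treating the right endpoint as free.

The Lagrangian L = (1/2) (y')^2 − 3 y gives
    ∂L/∂y = −3,   ∂L/∂y' = y'.
Euler-Lagrange: d/dx(y') − (−3) = 0, i.e. y'' + 3 = 0, so
    y(x) = −(3/2) x^2 + C1 x + C2.
Fixed left endpoint y(0) = 5 ⇒ C2 = 5.
The right endpoint x = 10 is free, so the natural (transversality) condition is ∂L/∂y' |_{x=10} = 0, i.e. y'(10) = 0.
Compute y'(x) = −3 x + C1, so y'(10) = −30 + C1 = 0 ⇒ C1 = 30.
Therefore the extremal is
    y(x) = −(3/2) x^2 + 30 x + 5.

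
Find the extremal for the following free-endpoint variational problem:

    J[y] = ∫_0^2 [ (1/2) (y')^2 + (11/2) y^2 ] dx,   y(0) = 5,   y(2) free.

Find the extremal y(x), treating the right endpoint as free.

The Lagrangian L = (1/2) (y')^2 + (11/2) y^2 gives
    ∂L/∂y = 11 y,   ∂L/∂y' = y'.
Euler-Lagrange: y'' − 11 y = 0.
With k = sqrt(11), the general solution is
    y(x) = A cosh(sqrt(11) x) + B sinh(sqrt(11) x).
Fixed left endpoint y(0) = 5 ⇒ A = 5.
The right endpoint x = 2 is free, so the natural (transversality) condition is ∂L/∂y' |_{x=2} = 0, i.e. y'(2) = 0.
Compute y'(x) = A k sinh(k x) + B k cosh(k x), so
    y'(2) = A k sinh(k·2) + B k cosh(k·2) = 0
    ⇒ B = −A tanh(k·2) = − 5 tanh(sqrt(11)·2).
Therefore the extremal is
    y(x) = 5 cosh(sqrt(11) x) − 5 tanh(sqrt(11)·2) sinh(sqrt(11) x).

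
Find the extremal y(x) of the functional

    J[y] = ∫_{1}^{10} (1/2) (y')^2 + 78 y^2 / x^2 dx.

The Lagrangian is L = (1/2) (y')^2 + 78 y^2 / x^2.
Compute ∂L/∂y = 156y/x^2, ∂L/∂y' = y'.
The Euler-Lagrange equation d/dx(∂L/∂y') − ∂L/∂y = 0 reduces to
    y'' − 156/x^2 · y = 0  (x > 0).
Its general solution is
    y(x) = A x^13 + B x^(-12),
with A, B fixed by the endpoint conditions.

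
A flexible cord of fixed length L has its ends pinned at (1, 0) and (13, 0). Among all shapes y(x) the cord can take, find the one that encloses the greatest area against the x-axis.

Set up the augmented Lagrangian using a multiplier λ for the length constraint:
    F(y, y') = y − λ sqrt(1 + y'^2).
F has no explicit x dependence, so the Beltrami identity yields a first integral
    F − y' ∂F/∂y' = C.
Compute ∂F/∂y' = −λ y' / sqrt(1 + y'^2). Then
    y − λ sqrt(1 + y'^2) + λ y'^2 / sqrt(1 + y'^2) = C
    ⇒  y − λ / sqrt(1 + y'^2) = C.
Solving for y' and integrating gives
    (x − a)^2 + (y − b)^2 = λ^2,
a circular arc of radius λ. The constants a, b are determined by the endpoint conditions y(1) = y(13) = 0, and λ is fixed implicitly by the length constraint
    ∫_{1}^{13} sqrt(1 + y'^2) dx = L.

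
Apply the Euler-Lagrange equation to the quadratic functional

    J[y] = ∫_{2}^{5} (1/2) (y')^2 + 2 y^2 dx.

The Lagrangian is L = (1/2) (y')^2 + 2 y^2.
Compute ∂L/∂y = 4y, ∂L/∂y' = y'.
The Euler-Lagrange equation d/dx(∂L/∂y') − ∂L/∂y = 0 reduces to
    y'' − 4 y = 0.
Its general solution is
    y(x) = A e^(2x) + B e^(−2x),
with A, B fixed by the endpoint conditions.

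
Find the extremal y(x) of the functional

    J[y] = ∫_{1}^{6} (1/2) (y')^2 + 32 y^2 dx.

The Lagrangian is L = (1/2) (y')^2 + 32 y^2.
Compute ∂L/∂y = 64y, ∂L/∂y' = y'.
The Euler-Lagrange equation d/dx(∂L/∂y') − ∂L/∂y = 0 reduces to
    y'' − 64 y = 0.
Its general solution is
    y(x) = A e^(8x) + B e^(−8x),
with A, B fixed by the endpoint conditions.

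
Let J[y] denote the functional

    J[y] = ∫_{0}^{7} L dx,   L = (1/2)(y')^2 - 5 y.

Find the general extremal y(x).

The Lagrangian is L = (1/2)(y')^2 - 5 y.
∂L/∂y = -5.
∂L/∂y' = y'.
The Euler-Lagrange equation d/dx(∂L/∂y') − ∂L/∂y = 0 becomes:
    y'' + 5 = 0
General solution: y(x) = -(5/2) x^2 + A x + B, where A and B are arbitrary constants fixed by the endpoint conditions.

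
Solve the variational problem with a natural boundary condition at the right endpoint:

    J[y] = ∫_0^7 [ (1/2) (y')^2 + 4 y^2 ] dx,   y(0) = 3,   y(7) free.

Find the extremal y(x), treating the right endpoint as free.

The Lagrangian L = (1/2) (y')^2 + 4 y^2 gives
    ∂L/∂y = 8 y,   ∂L/∂y' = y'.
Euler-Lagrange: y'' − 8 y = 0.
With k = sqrt(8), the general solution is
    y(x) = A cosh(sqrt(8) x) + B sinh(sqrt(8) x).
Fixed left endpoint y(0) = 3 ⇒ A = 3.
The right endpoint x = 7 is free, so the natural (transversality) condition is ∂L/∂y' |_{x=7} = 0, i.e. y'(7) = 0.
Compute y'(x) = A k sinh(k x) + B k cosh(k x), so
    y'(7) = A k sinh(k·7) + B k cosh(k·7) = 0
    ⇒ B = −A tanh(k·7) = − 3 tanh(sqrt(8)·7).
Therefore the extremal is
    y(x) = 3 cosh(sqrt(8) x) − 3 tanh(sqrt(8)·7) sinh(sqrt(8) x).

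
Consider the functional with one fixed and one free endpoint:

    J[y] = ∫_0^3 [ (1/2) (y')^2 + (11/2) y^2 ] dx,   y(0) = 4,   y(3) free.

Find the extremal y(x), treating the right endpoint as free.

The Lagrangian L = (1/2) (y')^2 + (11/2) y^2 gives
    ∂L/∂y = 11 y,   ∂L/∂y' = y'.
Euler-Lagrange: y'' − 11 y = 0.
With k = sqrt(11), the general solution is
    y(x) = A cosh(sqrt(11) x) + B sinh(sqrt(11) x).
Fixed left endpoint y(0) = 4 ⇒ A = 4.
The right endpoint x = 3 is free, so the natural (transversality) condition is ∂L/∂y' |_{x=3} = 0, i.e. y'(3) = 0.
Compute y'(x) = A k sinh(k x) + B k cosh(k x), so
    y'(3) = A k sinh(k·3) + B k cosh(k·3) = 0
    ⇒ B = −A tanh(k·3) = − 4 tanh(sqrt(11)·3).
Therefore the extremal is
    y(x) = 4 cosh(sqrt(11) x) − 4 tanh(sqrt(11)·3) sinh(sqrt(11) x).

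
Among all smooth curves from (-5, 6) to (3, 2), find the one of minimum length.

Arc-length functional: J[y] = ∫ sqrt(1 + (y')^2) dx.
Lagrangian L = sqrt(1 + (y')^2) has no explicit y dependence, so ∂L/∂y = 0 and the Euler-Lagrange equation gives
    d/dx( y' / sqrt(1 + (y')^2) ) = 0  ⇒  y' / sqrt(1 + (y')^2) = const.
Hence y' is constant, so y(x) is affine.
Fitting the endpoints (-5, 6) and (3, 2):
    slope m = (2 − 6) / (3 − (-5)) = -1/2,
    intercept c = 6 − m·(-5) = 7/2.
Extremal: y(x) = (-1/2) x + 7/2.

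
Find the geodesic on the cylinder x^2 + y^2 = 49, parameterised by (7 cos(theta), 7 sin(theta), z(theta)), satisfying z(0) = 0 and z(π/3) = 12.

Parameterise the cylinder of radius R = 7 as
    r(θ) = (7 cos θ, 7 sin θ, z(θ)).
The arc-length element is
    ds = sqrt(49 + (dz/dθ)^2) dθ,
so the Lagrangian is L = sqrt(49 + z'^2).
L depends on z' only, not on z or θ, so ∂L/∂z = 0 and
    ∂L/∂z' = z' / sqrt(49 + z'^2).
The Euler-Lagrange equation gives
    d/dθ( z' / sqrt(49 + z'^2) ) = 0,
so z' is constant. Integrating once:
    z(θ) = a θ + b,
a helix on the cylinder (a straight line when the cylinder is unrolled). The constants a, b are determined by the endpoint conditions.
With endpoint conditions z(0) = 0 and z(π/3) = 12: from z(0) = b we get b = 0, and a·π/3 + 0 = 12 gives a = 36/π, so
    z(θ) = (36/π) θ.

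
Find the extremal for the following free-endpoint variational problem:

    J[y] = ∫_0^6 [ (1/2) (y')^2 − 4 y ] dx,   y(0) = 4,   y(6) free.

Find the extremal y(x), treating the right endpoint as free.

The Lagrangian L = (1/2) (y')^2 − 4 y gives
    ∂L/∂y = −4,   ∂L/∂y' = y'.
Euler-Lagrange: d/dx(y') − (−4) = 0, i.e. y'' + 4 = 0, so
    y(x) = −(4/2) x^2 + C1 x + C2.
Fixed left endpoint y(0) = 4 ⇒ C2 = 4.
The right endpoint x = 6 is free, so the natural (transversality) condition is ∂L/∂y' |_{x=6} = 0, i.e. y'(6) = 0.
Compute y'(x) = −4 x + C1, so y'(6) = −24 + C1 = 0 ⇒ C1 = 24.
Therefore the extremal is
    y(x) = −2 x^2 + 24 x + 4.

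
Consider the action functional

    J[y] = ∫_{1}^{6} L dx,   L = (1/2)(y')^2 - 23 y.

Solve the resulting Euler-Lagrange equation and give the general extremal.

The Lagrangian is L = (1/2)(y')^2 - 23 y.
∂L/∂y = -23.
∂L/∂y' = y'.
The Euler-Lagrange equation d/dx(∂L/∂y') − ∂L/∂y = 0 becomes:
    y'' + 23 = 0
General solution: y(x) = -(23/2) x^2 + A x + B, where A and B are arbitrary constants fixed by the endpoint conditions.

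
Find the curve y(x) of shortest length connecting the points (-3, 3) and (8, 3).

Arc-length functional: J[y] = ∫ sqrt(1 + (y')^2) dx.
Lagrangian L = sqrt(1 + (y')^2) has no explicit y dependence, so ∂L/∂y = 0 and the Euler-Lagrange equation gives
    d/dx( y' / sqrt(1 + (y')^2) ) = 0  ⇒  y' / sqrt(1 + (y')^2) = const.
Hence y' is constant, so y(x) is affine.
Fitting the endpoints (-3, 3) and (8, 3):
    slope m = (3 − 3) / (8 − (-3)) = 0,
    intercept c = 3 − m·(-3) = 3.
Extremal: y(x) = 3.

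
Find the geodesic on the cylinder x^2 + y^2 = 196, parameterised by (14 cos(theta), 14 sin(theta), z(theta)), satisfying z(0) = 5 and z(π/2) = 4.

Parameterise the cylinder of radius R = 14 as
    r(θ) = (14 cos θ, 14 sin θ, z(θ)).
The arc-length element is
    ds = sqrt(196 + (dz/dθ)^2) dθ,
so the Lagrangian is L = sqrt(196 + z'^2).
L depends on z' only, not on z or θ, so ∂L/∂z = 0 and
    ∂L/∂z' = z' / sqrt(196 + z'^2).
The Euler-Lagrange equation gives
    d/dθ( z' / sqrt(196 + z'^2) ) = 0,
so z' is constant. Integrating once:
    z(θ) = a θ + b,
a helix on the cylinder (a straight line when the cylinder is unrolled). The constants a, b are determined by the endpoint conditions.
With endpoint conditions z(0) = 5 and z(π/2) = 4: from z(0) = b we get b = 5, and a·π/2 + 5 = 4 gives a = -2/π, so
    z(θ) = (-2/π) θ + 5.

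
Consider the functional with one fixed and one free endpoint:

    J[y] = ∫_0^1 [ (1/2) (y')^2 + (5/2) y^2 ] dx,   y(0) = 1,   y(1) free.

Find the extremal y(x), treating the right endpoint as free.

The Lagrangian L = (1/2) (y')^2 + (5/2) y^2 gives
    ∂L/∂y = 5 y,   ∂L/∂y' = y'.
Euler-Lagrange: y'' − 5 y = 0.
With k = sqrt(5), the general solution is
    y(x) = A cosh(sqrt(5) x) + B sinh(sqrt(5) x).
Fixed left endpoint y(0) = 1 ⇒ A = 1.
The right endpoint x = 1 is free, so the natural (transversality) condition is ∂L/∂y' |_{x=1} = 0, i.e. y'(1) = 0.
Compute y'(x) = A k sinh(k x) + B k cosh(k x), so
    y'(1) = A k sinh(k·1) + B k cosh(k·1) = 0
    ⇒ B = −A tanh(k·1) = − tanh(sqrt(5)·1).
Therefore the extremal is
    y(x) = cosh(sqrt(5) x) − tanh(sqrt(5)·1) sinh(sqrt(5) x).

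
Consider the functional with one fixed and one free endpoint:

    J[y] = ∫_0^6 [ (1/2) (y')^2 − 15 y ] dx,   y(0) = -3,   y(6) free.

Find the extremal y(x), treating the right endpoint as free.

The Lagrangian L = (1/2) (y')^2 − 15 y gives
    ∂L/∂y = −15,   ∂L/∂y' = y'.
Euler-Lagrange: d/dx(y') − (−15) = 0, i.e. y'' + 15 = 0, so
    y(x) = −(15/2) x^2 + C1 x + C2.
Fixed left endpoint y(0) = -3 ⇒ C2 = -3.
The right endpoint x = 6 is free, so the natural (transversality) condition is ∂L/∂y' |_{x=6} = 0, i.e. y'(6) = 0.
Compute y'(x) = −15 x + C1, so y'(6) = −90 + C1 = 0 ⇒ C1 = 90.
Therefore the extremal is
    y(x) = −(15/2) x^2 + 90 x − 3.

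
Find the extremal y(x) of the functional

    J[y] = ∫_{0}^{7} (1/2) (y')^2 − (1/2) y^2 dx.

The Lagrangian is L = (1/2) (y')^2 − (1/2) y^2.
Compute ∂L/∂y = -y, ∂L/∂y' = y'.
The Euler-Lagrange equation d/dx(∂L/∂y') − ∂L/∂y = 0 reduces to
    y'' + y = 0.
Its general solution is
    y(x) = A sin(x) + B cos(x),
with A, B fixed by the endpoint conditions.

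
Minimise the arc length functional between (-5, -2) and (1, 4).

Arc-length functional: J[y] = ∫ sqrt(1 + (y')^2) dx.
Lagrangian L = sqrt(1 + (y')^2) has no explicit y dependence, so ∂L/∂y = 0 and the Euler-Lagrange equation gives
    d/dx( y' / sqrt(1 + (y')^2) ) = 0  ⇒  y' / sqrt(1 + (y')^2) = const.
Hence y' is constant, so y(x) is affine.
Fitting the endpoints (-5, -2) and (1, 4):
    slope m = (4 − (-2)) / (1 − (-5)) = 1,
    intercept c = (-2) − m·(-5) = 3.
Extremal: y(x) = x + 3.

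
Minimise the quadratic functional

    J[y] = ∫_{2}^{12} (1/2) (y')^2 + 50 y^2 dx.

The Lagrangian is L = (1/2) (y')^2 + 50 y^2.
Compute ∂L/∂y = 100y, ∂L/∂y' = y'.
The Euler-Lagrange equation d/dx(∂L/∂y') − ∂L/∂y = 0 reduces to
    y'' − 100 y = 0.
Its general solution is
    y(x) = A e^(10x) + B e^(−10x),
with A, B fixed by the endpoint conditions.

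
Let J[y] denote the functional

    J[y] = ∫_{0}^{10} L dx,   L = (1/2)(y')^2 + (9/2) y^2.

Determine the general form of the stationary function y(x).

The Lagrangian is L = (1/2)(y')^2 + (9/2) y^2.
∂L/∂y = 9y.
∂L/∂y' = y'.
The Euler-Lagrange equation d/dx(∂L/∂y') − ∂L/∂y = 0 becomes:
    y'' - 9 y = 0
General solution: y(x) = A e^(3x) + B e^(-3x), where A and B are arbitrary constants fixed by the endpoint conditions.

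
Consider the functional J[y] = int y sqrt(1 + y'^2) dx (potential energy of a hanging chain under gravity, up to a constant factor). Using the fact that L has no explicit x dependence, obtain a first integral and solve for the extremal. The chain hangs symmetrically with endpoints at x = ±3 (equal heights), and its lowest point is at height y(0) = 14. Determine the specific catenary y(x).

The Lagrangian L(y, y') = y sqrt(1 + y'^2) has no explicit x dependence, so the Beltrami identity applies:
    L − y' ∂L/∂y' = C.
Compute ∂L/∂y' = y · y' / sqrt(1 + y'^2). Then
    L − y' ∂L/∂y'
    = y sqrt(1 + y'^2) − y · y'^2 / sqrt(1 + y'^2)
    = y (1 + y'^2 − y'^2) / sqrt(1 + y'^2)
    = y / sqrt(1 + y'^2) = C.
Squaring gives y^2 = C^2 (1 + y'^2), i.e.
    y'^2 = y^2 / C^2 − 1.
Separating variables,
    dy / sqrt(y^2 − C^2) = dx / C,
and integrating gives arccosh(y / C) = (x − a)/C, so
    y(x) = C cosh((x − a)/C),
the catenary. The constants C and a are fixed by the two endpoint conditions (and, for the hanging-chain problem, the length constraint selects C).
Now fit the given data. The endpoints x = ±3 are symmetric at equal height, so the catenary is even about its minimum: a = 0 and y(x) = C cosh(x/C). The lowest point is y(0) = C cosh(0) = C, and we are told y(0) = 14, so C = 14. Therefore
    y(x) = 14 cosh(x/14),
and at the endpoints
    y(±3) = 14 cosh(3/14).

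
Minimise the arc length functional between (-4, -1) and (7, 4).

Arc-length functional: J[y] = ∫ sqrt(1 + (y')^2) dx.
Lagrangian L = sqrt(1 + (y')^2) has no explicit y dependence, so ∂L/∂y = 0 and the Euler-Lagrange equation gives
    d/dx( y' / sqrt(1 + (y')^2) ) = 0  ⇒  y' / sqrt(1 + (y')^2) = const.
Hence y' is constant, so y(x) is affine.
Fitting the endpoints (-4, -1) and (7, 4):
    slope m = (4 − (-1)) / (7 − (-4)) = 5/11,
    intercept c = (-1) − m·(-4) = 9/11.
Extremal: y(x) = (5/11) x + 9/11.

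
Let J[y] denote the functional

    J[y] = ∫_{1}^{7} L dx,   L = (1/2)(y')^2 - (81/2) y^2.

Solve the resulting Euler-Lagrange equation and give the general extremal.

The Lagrangian is L = (1/2)(y')^2 - (81/2) y^2.
∂L/∂y = -81y.
∂L/∂y' = y'.
The Euler-Lagrange equation d/dx(∂L/∂y') − ∂L/∂y = 0 becomes:
    y'' + 81 y = 0
General solution: y(x) = A sin(9x) + B cos(9x), where A and B are arbitrary constants fixed by the endpoint conditions.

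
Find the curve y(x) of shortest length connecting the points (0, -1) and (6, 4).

Arc-length functional: J[y] = ∫ sqrt(1 + (y')^2) dx.
Lagrangian L = sqrt(1 + (y')^2) has no explicit y dependence, so ∂L/∂y = 0 and the Euler-Lagrange equation gives
    d/dx( y' / sqrt(1 + (y')^2) ) = 0  ⇒  y' / sqrt(1 + (y')^2) = const.
Hence y' is constant, so y(x) is affine.
Fitting the endpoints (0, -1) and (6, 4):
    slope m = (4 − (-1)) / (6 − 0) = 5/6,
    intercept c = (-1) − m·0 = -1.
Extremal: y(x) = (5/6) x - 1.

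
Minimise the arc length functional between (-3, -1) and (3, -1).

Arc-length functional: J[y] = ∫ sqrt(1 + (y')^2) dx.
Lagrangian L = sqrt(1 + (y')^2) has no explicit y dependence, so ∂L/∂y = 0 and the Euler-Lagrange equation gives
    d/dx( y' / sqrt(1 + (y')^2) ) = 0  ⇒  y' / sqrt(1 + (y')^2) = const.
Hence y' is constant, so y(x) is affine.
Fitting the endpoints (-3, -1) and (3, -1):
    slope m = ((-1) − (-1)) / (3 − (-3)) = 0,
    intercept c = (-1) − m·(-3) = -1.
Extremal: y(x) = -1.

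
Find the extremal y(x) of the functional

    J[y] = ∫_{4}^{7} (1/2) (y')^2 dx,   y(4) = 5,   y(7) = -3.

The Lagrangian is L = (1/2) (y')^2.
Compute ∂L/∂y = 0, ∂L/∂y' = y'.
The Euler-Lagrange equation d/dx(∂L/∂y') − ∂L/∂y = 0 reduces to
    y'' = 0.
Its general solution is
    y(x) = A x + B,
with A, B fixed by the endpoint conditions.
Applying the endpoint conditions y(4) = 5 and y(7) = -3: solve A·4 + B = 5 and A·7 + B = -3. Subtracting gives A(7 − 4) = -3 − 5, so A = -8/3, and B = 5 − A·4 = 47/3. Therefore
    y(x) = (-8/3) x + 47/3.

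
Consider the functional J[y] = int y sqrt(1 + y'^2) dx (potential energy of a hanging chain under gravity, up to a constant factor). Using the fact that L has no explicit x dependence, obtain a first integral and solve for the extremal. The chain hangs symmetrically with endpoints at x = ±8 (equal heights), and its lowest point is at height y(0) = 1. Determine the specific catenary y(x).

The Lagrangian L(y, y') = y sqrt(1 + y'^2) has no explicit x dependence, so the Beltrami identity applies:
    L − y' ∂L/∂y' = C.
Compute ∂L/∂y' = y · y' / sqrt(1 + y'^2). Then
    L − y' ∂L/∂y'
    = y sqrt(1 + y'^2) − y · y'^2 / sqrt(1 + y'^2)
    = y (1 + y'^2 − y'^2) / sqrt(1 + y'^2)
    = y / sqrt(1 + y'^2) = C.
Squaring gives y^2 = C^2 (1 + y'^2), i.e.
    y'^2 = y^2 / C^2 − 1.
Separating variables,
    dy / sqrt(y^2 − C^2) = dx / C,
and integrating gives arccosh(y / C) = (x − a)/C, so
    y(x) = C cosh((x − a)/C),
the catenary. The constants C and a are fixed by the two endpoint conditions (and, for the hanging-chain problem, the length constraint selects C).
Now fit the given data. The endpoints x = ±8 are symmetric at equal height, so the catenary is even about its minimum: a = 0 and y(x) = C cosh(x/C). The lowest point is y(0) = C cosh(0) = C, and we are told y(0) = 1, so C = 1. Therefore
    y(x) = cosh(x),
and at the endpoints
    y(±8) = cosh(8).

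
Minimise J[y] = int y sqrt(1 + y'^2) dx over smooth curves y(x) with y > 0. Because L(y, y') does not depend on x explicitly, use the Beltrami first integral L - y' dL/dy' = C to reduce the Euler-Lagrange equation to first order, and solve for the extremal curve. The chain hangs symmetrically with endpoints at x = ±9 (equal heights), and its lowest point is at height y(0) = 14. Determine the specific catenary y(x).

The Lagrangian L(y, y') = y sqrt(1 + y'^2) has no explicit x dependence, so the Beltrami identity applies:
    L − y' ∂L/∂y' = C.
Compute ∂L/∂y' = y · y' / sqrt(1 + y'^2). Then
    L − y' ∂L/∂y'
    = y sqrt(1 + y'^2) − y · y'^2 / sqrt(1 + y'^2)
    = y (1 + y'^2 − y'^2) / sqrt(1 + y'^2)
    = y / sqrt(1 + y'^2) = C.
Squaring gives y^2 = C^2 (1 + y'^2), i.e.
    y'^2 = y^2 / C^2 − 1.
Separating variables,
    dy / sqrt(y^2 − C^2) = dx / C,
and integrating gives arccosh(y / C) = (x − a)/C, so
    y(x) = C cosh((x − a)/C),
the catenary. The constants C and a are fixed by the two endpoint conditions (and, for the hanging-chain problem, the length constraint selects C).
Now fit the given data. The endpoints x = ±9 are symmetric at equal height, so the catenary is even about its minimum: a = 0 and y(x) = C cosh(x/C). The lowest point is y(0) = C cosh(0) = C, and we are told y(0) = 14, so C = 14. Therefore
    y(x) = 14 cosh(x/14),
and at the endpoints
    y(±9) = 14 cosh(9/14).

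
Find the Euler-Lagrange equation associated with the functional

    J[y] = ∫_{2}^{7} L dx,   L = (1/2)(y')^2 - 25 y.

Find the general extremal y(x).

The Lagrangian is L = (1/2)(y')^2 - 25 y.
∂L/∂y = -25.
∂L/∂y' = y'.
The Euler-Lagrange equation d/dx(∂L/∂y') − ∂L/∂y = 0 becomes:
    y'' + 25 = 0
General solution: y(x) = -(25/2) x^2 + A x + B, where A and B are arbitrary constants fixed by the endpoint conditions.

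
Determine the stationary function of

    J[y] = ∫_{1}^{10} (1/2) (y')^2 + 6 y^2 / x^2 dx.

The Lagrangian is L = (1/2) (y')^2 + 6 y^2 / x^2.
Compute ∂L/∂y = 12y/x^2, ∂L/∂y' = y'.
The Euler-Lagrange equation d/dx(∂L/∂y') − ∂L/∂y = 0 reduces to
    y'' − 12/x^2 · y = 0  (x > 0).
Its general solution is
    y(x) = A x^4 + B x^(-3),
with A, B fixed by the endpoint conditions.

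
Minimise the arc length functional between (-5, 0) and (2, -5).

Arc-length functional: J[y] = ∫ sqrt(1 + (y')^2) dx.
Lagrangian L = sqrt(1 + (y')^2) has no explicit y dependence, so ∂L/∂y = 0 and the Euler-Lagrange equation gives
    d/dx( y' / sqrt(1 + (y')^2) ) = 0  ⇒  y' / sqrt(1 + (y')^2) = const.
Hence y' is constant, so y(x) is affine.
Fitting the endpoints (-5, 0) and (2, -5):
    slope m = ((-5) − 0) / (2 − (-5)) = -5/7,
    intercept c = 0 − m·(-5) = -25/7.
Extremal: y(x) = (-5/7) x - 25/7.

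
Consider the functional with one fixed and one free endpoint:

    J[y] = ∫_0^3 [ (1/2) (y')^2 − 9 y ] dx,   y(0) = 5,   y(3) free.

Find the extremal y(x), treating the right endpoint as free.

The Lagrangian L = (1/2) (y')^2 − 9 y gives
    ∂L/∂y = −9,   ∂L/∂y' = y'.
Euler-Lagrange: d/dx(y') − (−9) = 0, i.e. y'' + 9 = 0, so
    y(x) = −(9/2) x^2 + C1 x + C2.
Fixed left endpoint y(0) = 5 ⇒ C2 = 5.
The right endpoint x = 3 is free, so the natural (transversality) condition is ∂L/∂y' |_{x=3} = 0, i.e. y'(3) = 0.
Compute y'(x) = −9 x + C1, so y'(3) = −27 + C1 = 0 ⇒ C1 = 27.
Therefore the extremal is
    y(x) = −(9/2) x^2 + 27 x + 5.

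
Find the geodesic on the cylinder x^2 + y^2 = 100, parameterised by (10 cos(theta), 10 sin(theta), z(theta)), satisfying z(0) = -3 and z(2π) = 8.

Parameterise the cylinder of radius R = 10 as
    r(θ) = (10 cos θ, 10 sin θ, z(θ)).
The arc-length element is
    ds = sqrt(100 + (dz/dθ)^2) dθ,
so the Lagrangian is L = sqrt(100 + z'^2).
L depends on z' only, not on z or θ, so ∂L/∂z = 0 and
    ∂L/∂z' = z' / sqrt(100 + z'^2).
The Euler-Lagrange equation gives
    d/dθ( z' / sqrt(100 + z'^2) ) = 0,
so z' is constant. Integrating once:
    z(θ) = a θ + b,
a helix on the cylinder (a straight line when the cylinder is unrolled). The constants a, b are determined by the endpoint conditions.
With endpoint conditions z(0) = -3 and z(2π) = 8: from z(0) = b we get b = -3, and a·2π + -3 = 8 gives a = 11/(2π), so
    z(θ) = (11/(2π)) θ − 3.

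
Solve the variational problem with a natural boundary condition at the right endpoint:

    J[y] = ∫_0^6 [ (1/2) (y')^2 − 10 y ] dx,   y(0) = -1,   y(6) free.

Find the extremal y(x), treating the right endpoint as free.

The Lagrangian L = (1/2) (y')^2 − 10 y gives
    ∂L/∂y = −10,   ∂L/∂y' = y'.
Euler-Lagrange: d/dx(y') − (−10) = 0, i.e. y'' + 10 = 0, so
    y(x) = −(10/2) x^2 + C1 x + C2.
Fixed left endpoint y(0) = -1 ⇒ C2 = -1.
The right endpoint x = 6 is free, so the natural (transversality) condition is ∂L/∂y' |_{x=6} = 0, i.e. y'(6) = 0.
Compute y'(x) = −10 x + C1, so y'(6) = −60 + C1 = 0 ⇒ C1 = 60.
Therefore the extremal is
    y(x) = −5 x^2 + 60 x − 1.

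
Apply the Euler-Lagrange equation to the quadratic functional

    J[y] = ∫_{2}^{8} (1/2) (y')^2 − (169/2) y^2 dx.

The Lagrangian is L = (1/2) (y')^2 − (169/2) y^2.
Compute ∂L/∂y = -169y, ∂L/∂y' = y'.
The Euler-Lagrange equation d/dx(∂L/∂y') − ∂L/∂y = 0 reduces to
    y'' + 169 y = 0.
Its general solution is
    y(x) = A sin(13x) + B cos(13x),
with A, B fixed by the endpoint conditions.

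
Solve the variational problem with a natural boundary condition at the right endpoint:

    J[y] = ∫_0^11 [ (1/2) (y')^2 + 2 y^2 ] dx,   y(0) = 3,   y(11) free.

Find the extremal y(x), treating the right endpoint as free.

The Lagrangian L = (1/2) (y')^2 + 2 y^2 gives
    ∂L/∂y = 4 y,   ∂L/∂y' = y'.
Euler-Lagrange: y'' − 4 y = 0.
With k = 2, the general solution is
    y(x) = A cosh(2 x) + B sinh(2 x).
Fixed left endpoint y(0) = 3 ⇒ A = 3.
The right endpoint x = 11 is free, so the natural (transversality) condition is ∂L/∂y' |_{x=11} = 0, i.e. y'(11) = 0.
Compute y'(x) = A k sinh(k x) + B k cosh(k x), so
    y'(11) = A k sinh(k·11) + B k cosh(k·11) = 0
    ⇒ B = −A tanh(k·11) = − 3 tanh(2·11).
Therefore the extremal is
    y(x) = 3 cosh(2 x) − 3 tanh(2·11) sinh(2 x).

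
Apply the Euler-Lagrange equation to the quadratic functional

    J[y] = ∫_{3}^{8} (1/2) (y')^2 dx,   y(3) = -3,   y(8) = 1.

The Lagrangian is L = (1/2) (y')^2.
Compute ∂L/∂y = 0, ∂L/∂y' = y'.
The Euler-Lagrange equation d/dx(∂L/∂y') − ∂L/∂y = 0 reduces to
    y'' = 0.
Its general solution is
    y(x) = A x + B,
with A, B fixed by the endpoint conditions.
Applying the endpoint conditions y(3) = -3 and y(8) = 1: solve A·3 + B = -3 and A·8 + B = 1. Subtracting gives A(8 − 3) = 1 − -3, so A = 4/5, and B = -3 − A·3 = -27/5. Therefore
    y(x) = (4/5) x - 27/5.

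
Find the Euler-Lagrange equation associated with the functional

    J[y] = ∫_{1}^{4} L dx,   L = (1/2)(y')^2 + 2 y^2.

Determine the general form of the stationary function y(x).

The Lagrangian is L = (1/2)(y')^2 + 2 y^2.
∂L/∂y = 4y.
∂L/∂y' = y'.
The Euler-Lagrange equation d/dx(∂L/∂y') − ∂L/∂y = 0 becomes:
    y'' - 4 y = 0
General solution: y(x) = A e^(2x) + B e^(-2x), where A and B are arbitrary constants fixed by the endpoint conditions.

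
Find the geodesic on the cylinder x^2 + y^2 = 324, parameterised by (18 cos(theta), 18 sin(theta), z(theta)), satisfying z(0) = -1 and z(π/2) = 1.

Parameterise the cylinder of radius R = 18 as
    r(θ) = (18 cos θ, 18 sin θ, z(θ)).
The arc-length element is
    ds = sqrt(324 + (dz/dθ)^2) dθ,
so the Lagrangian is L = sqrt(324 + z'^2).
L depends on z' only, not on z or θ, so ∂L/∂z = 0 and
    ∂L/∂z' = z' / sqrt(324 + z'^2).
The Euler-Lagrange equation gives
    d/dθ( z' / sqrt(324 + z'^2) ) = 0,
so z' is constant. Integrating once:
    z(θ) = a θ + b,
a helix on the cylinder (a straight line when the cylinder is unrolled). The constants a, b are determined by the endpoint conditions.
With endpoint conditions z(0) = -1 and z(π/2) = 1: from z(0) = b we get b = -1, and a·π/2 + -1 = 1 gives a = 4/π, so
    z(θ) = (4/π) θ − 1.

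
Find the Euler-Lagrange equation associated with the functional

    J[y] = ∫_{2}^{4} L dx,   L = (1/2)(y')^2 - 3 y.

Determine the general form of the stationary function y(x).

The Lagrangian is L = (1/2)(y')^2 - 3 y.
∂L/∂y = -3.
∂L/∂y' = y'.
The Euler-Lagrange equation d/dx(∂L/∂y') − ∂L/∂y = 0 becomes:
    y'' + 3 = 0
General solution: y(x) = -(3/2) x^2 + A x + B, where A and B are arbitrary constants fixed by the endpoint conditions.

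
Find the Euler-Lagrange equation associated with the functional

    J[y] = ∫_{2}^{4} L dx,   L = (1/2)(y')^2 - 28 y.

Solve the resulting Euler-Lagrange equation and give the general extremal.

The Lagrangian is L = (1/2)(y')^2 - 28 y.
∂L/∂y = -28.
∂L/∂y' = y'.
The Euler-Lagrange equation d/dx(∂L/∂y') − ∂L/∂y = 0 becomes:
    y'' + 28 = 0
General solution: y(x) = -14 x^2 + A x + B, where A and B are arbitrary constants fixed by the endpoint conditions.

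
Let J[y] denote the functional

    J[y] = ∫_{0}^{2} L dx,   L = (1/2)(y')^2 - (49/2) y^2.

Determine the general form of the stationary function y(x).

The Lagrangian is L = (1/2)(y')^2 - (49/2) y^2.
∂L/∂y = -49y.
∂L/∂y' = y'.
The Euler-Lagrange equation d/dx(∂L/∂y') − ∂L/∂y = 0 becomes:
    y'' + 49 y = 0
General solution: y(x) = A sin(7x) + B cos(7x), where A and B are arbitrary constants fixed by the endpoint conditions.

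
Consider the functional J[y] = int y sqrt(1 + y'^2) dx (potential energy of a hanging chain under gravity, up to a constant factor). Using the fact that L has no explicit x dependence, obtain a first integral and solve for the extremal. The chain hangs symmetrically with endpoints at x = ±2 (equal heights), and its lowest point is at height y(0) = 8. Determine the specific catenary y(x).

The Lagrangian L(y, y') = y sqrt(1 + y'^2) has no explicit x dependence, so the Beltrami identity applies:
    L − y' ∂L/∂y' = C.
Compute ∂L/∂y' = y · y' / sqrt(1 + y'^2). Then
    L − y' ∂L/∂y'
    = y sqrt(1 + y'^2) − y · y'^2 / sqrt(1 + y'^2)
    = y (1 + y'^2 − y'^2) / sqrt(1 + y'^2)
    = y / sqrt(1 + y'^2) = C.
Squaring gives y^2 = C^2 (1 + y'^2), i.e.
    y'^2 = y^2 / C^2 − 1.
Separating variables,
    dy / sqrt(y^2 − C^2) = dx / C,
and integrating gives arccosh(y / C) = (x − a)/C, so
    y(x) = C cosh((x − a)/C),
the catenary. The constants C and a are fixed by the two endpoint conditions (and, for the hanging-chain problem, the length constraint selects C).
Now fit the given data. The endpoints x = ±2 are symmetric at equal height, so the catenary is even about its minimum: a = 0 and y(x) = C cosh(x/C). The lowest point is y(0) = C cosh(0) = C, and we are told y(0) = 8, so C = 8. Therefore
    y(x) = 8 cosh(x/8),
and at the endpoints
    y(±2) = 8 cosh(2/8).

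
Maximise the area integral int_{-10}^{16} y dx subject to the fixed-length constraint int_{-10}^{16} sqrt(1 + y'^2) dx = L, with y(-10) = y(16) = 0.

Set up the augmented Lagrangian using a multiplier λ for the length constraint:
    F(y, y') = y − λ sqrt(1 + y'^2).
F has no explicit x dependence, so the Beltrami identity yields a first integral
    F − y' ∂F/∂y' = C.
Compute ∂F/∂y' = −λ y' / sqrt(1 + y'^2). Then
    y − λ sqrt(1 + y'^2) + λ y'^2 / sqrt(1 + y'^2) = C
    ⇒  y − λ / sqrt(1 + y'^2) = C.
Solving for y' and integrating gives
    (x − a)^2 + (y − b)^2 = λ^2,
a circular arc of radius λ. The constants a, b are determined by the endpoint conditions y(-10) = y(16) = 0, and λ is fixed implicitly by the length constraint
    ∫_{-10}^{16} sqrt(1 + y'^2) dx = L.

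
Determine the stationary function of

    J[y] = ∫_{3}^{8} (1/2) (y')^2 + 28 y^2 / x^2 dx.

The Lagrangian is L = (1/2) (y')^2 + 28 y^2 / x^2.
Compute ∂L/∂y = 56y/x^2, ∂L/∂y' = y'.
The Euler-Lagrange equation d/dx(∂L/∂y') − ∂L/∂y = 0 reduces to
    y'' − 56/x^2 · y = 0  (x > 0).
Its general solution is
    y(x) = A x^8 + B x^(-7),
with A, B fixed by the endpoint conditions.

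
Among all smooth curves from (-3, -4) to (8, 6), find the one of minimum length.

Arc-length functional: J[y] = ∫ sqrt(1 + (y')^2) dx.
Lagrangian L = sqrt(1 + (y')^2) has no explicit y dependence, so ∂L/∂y = 0 and the Euler-Lagrange equation gives
    d/dx( y' / sqrt(1 + (y')^2) ) = 0  ⇒  y' / sqrt(1 + (y')^2) = const.
Hence y' is constant, so y(x) is affine.
Fitting the endpoints (-3, -4) and (8, 6):
    slope m = (6 − (-4)) / (8 − (-3)) = 10/11,
    intercept c = (-4) − m·(-3) = -14/11.
Extremal: y(x) = (10/11) x - 14/11.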